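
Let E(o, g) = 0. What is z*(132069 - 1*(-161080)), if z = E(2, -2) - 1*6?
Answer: -1758894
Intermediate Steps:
z = -6 (z = 0 - 1*6 = 0 - 6 = -6)
z*(132069 - 1*(-161080)) = -6*(132069 - 1*(-161080)) = -6*(132069 + 161080) = -6*293149 = -1758894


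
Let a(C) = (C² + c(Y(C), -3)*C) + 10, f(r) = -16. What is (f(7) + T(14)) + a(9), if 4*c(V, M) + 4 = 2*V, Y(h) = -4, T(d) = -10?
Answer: 38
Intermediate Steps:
c(V, M) = -1 + V/2 (c(V, M) = -1 + (2*V)/4 = -1 + V/2)
a(C) = 10 + C² - 3*C (a(C) = (C² + (-1 + (½)*(-4))*C) + 10 = (C² + (-1 - 2)*C) + 10 = (C² - 3*C) + 10 = 10 + C² - 3*C)
(f(7) + T(14)) + a(9) = (-16 - 10) + (10 + 9² - 3*9) = -26 + (10 + 81 - 27) = -26 + 64 = 38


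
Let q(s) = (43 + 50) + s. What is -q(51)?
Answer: -144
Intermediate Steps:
q(s) = 93 + s
-q(51) = -(93 + 51) = -1*144 = -144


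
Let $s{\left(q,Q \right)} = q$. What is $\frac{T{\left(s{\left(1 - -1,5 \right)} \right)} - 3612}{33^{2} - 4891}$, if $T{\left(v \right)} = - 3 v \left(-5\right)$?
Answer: $\frac{1791}{1901} \approx 0.94214$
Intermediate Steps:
$T{\left(v \right)} = 15 v$
$\frac{T{\left(s{\left(1 - -1,5 \right)} \right)} - 3612}{33^{2} - 4891} = \frac{15 \left(1 - -1\right) - 3612}{33^{2} - 4891} = \frac{15 \left(1 + 1\right) - 3612}{1089 - 4891} = \frac{15 \cdot 2 - 3612}{-3802} = \left(30 - 3612\right) \left(- \frac{1}{3802}\right) = \left(-3582\right) \left(- \frac{1}{3802}\right) = \frac{1791}{1901}$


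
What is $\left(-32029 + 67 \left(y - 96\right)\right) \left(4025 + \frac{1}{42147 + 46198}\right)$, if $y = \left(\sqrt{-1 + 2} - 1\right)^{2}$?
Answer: $- \frac{13676294144586}{88345} \approx -1.5481 \cdot 10^{8}$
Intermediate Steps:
$y = 0$ ($y = \left(\sqrt{1} - 1\right)^{2} = \left(1 - 1\right)^{2} = 0^{2} = 0$)
$\left(-32029 + 67 \left(y - 96\right)\right) \left(4025 + \frac{1}{42147 + 46198}\right) = \left(-32029 + 67 \left(0 - 96\right)\right) \left(4025 + \frac{1}{42147 + 46198}\right) = \left(-32029 + 67 \left(-96\right)\right) \left(4025 + \frac{1}{88345}\right) = \left(-32029 - 6432\right) \left(4025 + \frac{1}{88345}\right) = \left(-38461\right) \frac{355588626}{88345} = - \frac{13676294144586}{88345}$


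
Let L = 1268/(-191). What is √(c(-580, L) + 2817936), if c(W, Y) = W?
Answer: 82*√419 ≈ 1678.5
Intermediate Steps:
L = -1268/191 (L = 1268*(-1/191) = -1268/191 ≈ -6.6387)
√(c(-580, L) + 2817936) = √(-580 + 2817936) = √2817356 = 82*√419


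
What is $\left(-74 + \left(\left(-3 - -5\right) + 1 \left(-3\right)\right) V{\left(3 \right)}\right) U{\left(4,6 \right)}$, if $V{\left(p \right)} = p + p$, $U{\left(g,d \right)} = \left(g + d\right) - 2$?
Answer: $-640$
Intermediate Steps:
$U{\left(g,d \right)} = -2 + d + g$ ($U{\left(g,d \right)} = \left(d + g\right) - 2 = -2 + d + g$)
$V{\left(p \right)} = 2 p$
$\left(-74 + \left(\left(-3 - -5\right) + 1 \left(-3\right)\right) V{\left(3 \right)}\right) U{\left(4,6 \right)} = \left(-74 + \left(\left(-3 - -5\right) + 1 \left(-3\right)\right) 2 \cdot 3\right) \left(-2 + 6 + 4\right) = \left(-74 + \left(\left(-3 + 5\right) - 3\right) 6\right) 8 = \left(-74 + \left(2 - 3\right) 6\right) 8 = \left(-74 - 6\right) 8 = \left(-80\right) 8 = -640$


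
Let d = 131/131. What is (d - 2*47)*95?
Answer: -8835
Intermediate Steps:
d = 1 (d = 131*(1/131) = 1)
(d - 2*47)*95 = (1 - 2*47)*95 = (1 - 94)*95 = -93*95 = -8835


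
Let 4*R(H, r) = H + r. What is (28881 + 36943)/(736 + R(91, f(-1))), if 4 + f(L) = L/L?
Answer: 32912/379 ≈ 86.839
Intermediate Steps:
f(L) = -3 (f(L) = -4 + L/L = -4 + 1 = -3)
R(H, r) = H/4 + r/4 (R(H, r) = (H + r)/4 = H/4 + r/4)
(28881 + 36943)/(736 + R(91, f(-1))) = (28881 + 36943)/(736 + ((1/4)*91 + (1/4)*(-3))) = 65824/(736 + (91/4 - 3/4)) = 65824/(736 + 22) = 65824/758 = 65824*(1/758) = 32912/379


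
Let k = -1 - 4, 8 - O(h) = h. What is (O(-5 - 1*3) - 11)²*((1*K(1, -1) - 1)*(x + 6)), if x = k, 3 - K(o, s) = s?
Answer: 75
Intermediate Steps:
K(o, s) = 3 - s
O(h) = 8 - h
k = -5
x = -5
(O(-5 - 1*3) - 11)²*((1*K(1, -1) - 1)*(x + 6)) = ((8 - (-5 - 1*3)) - 11)²*((1*(3 - 1*(-1)) - 1)*(-5 + 6)) = ((8 - (-5 - 3)) - 11)²*((1*(3 + 1) - 1)*1) = ((8 - 1*(-8)) - 11)²*((1*4 - 1)*1) = ((8 + 8) - 11)²*((4 - 1)*1) = (16 - 11)²*(3*1) = 5²*3 = 25*3 = 75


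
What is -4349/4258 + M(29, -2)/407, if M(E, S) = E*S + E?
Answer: -1893525/1733006 ≈ -1.0926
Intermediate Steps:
M(E, S) = E + E*S
-4349/4258 + M(29, -2)/407 = -4349/4258 + (29*(1 - 2))/407 = -4349*1/4258 + (29*(-1))*(1/407) = -4349/4258 - 29*1/407 = -4349/4258 - 29/407 = -1893525/1733006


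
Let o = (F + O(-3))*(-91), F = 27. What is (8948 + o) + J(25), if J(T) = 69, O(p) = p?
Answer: 6833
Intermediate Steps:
o = -2184 (o = (27 - 3)*(-91) = 24*(-91) = -2184)
(8948 + o) + J(25) = (8948 - 2184) + 69 = 6764 + 69 = 6833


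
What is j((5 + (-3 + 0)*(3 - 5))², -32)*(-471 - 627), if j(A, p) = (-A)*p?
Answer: -4251456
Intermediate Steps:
j(A, p) = -A*p
j((5 + (-3 + 0)*(3 - 5))², -32)*(-471 - 627) = (-1*(5 + (-3 + 0)*(3 - 5))²*(-32))*(-471 - 627) = -1*(5 - 3*(-2))²*(-32)*(-1098) = -1*(5 + 6)²*(-32)*(-1098) = -1*11²*(-32)*(-1098) = -1*121*(-32)*(-1098) = 3872*(-1098) = -4251456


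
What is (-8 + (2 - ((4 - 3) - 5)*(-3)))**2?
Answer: 324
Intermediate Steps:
(-8 + (2 - ((4 - 3) - 5)*(-3)))**2 = (-8 + (2 - (1 - 5)*(-3)))**2 = (-8 + (2 - (-4)*(-3)))**2 = (-8 + (2 - 1*12))**2 = (-8 + (2 - 12))**2 = (-8 - 10)**2 = (-18)**2 = 324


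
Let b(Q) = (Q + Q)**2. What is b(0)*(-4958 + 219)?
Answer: 0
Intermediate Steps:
b(Q) = 4*Q**2 (b(Q) = (2*Q)**2 = 4*Q**2)
b(0)*(-4958 + 219) = (4*0**2)*(-4958 + 219) = (4*0)*(-4739) = 0*(-4739) = 0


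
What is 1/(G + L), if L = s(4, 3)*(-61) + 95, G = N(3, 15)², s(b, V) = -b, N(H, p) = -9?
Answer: 1/420 ≈ 0.0023810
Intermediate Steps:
G = 81 (G = (-9)² = 81)
L = 339 (L = -1*4*(-61) + 95 = -4*(-61) + 95 = 244 + 95 = 339)
1/(G + L) = 1/(81 + 339) = 1/420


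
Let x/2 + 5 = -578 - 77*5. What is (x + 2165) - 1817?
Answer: -1588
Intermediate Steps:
x = -1936 (x = -10 + 2*(-578 - 77*5) = -10 + 2*(-578 - 1*385) = -10 + 2*(-578 - 385) = -10 + 2*(-963) = -10 - 1926 = -1936)
(x + 2165) - 1817 = (-1936 + 2165) - 1817 = 229 - 1817 = -1588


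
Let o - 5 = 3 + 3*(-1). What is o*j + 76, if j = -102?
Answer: -434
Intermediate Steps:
o = 5 (o = 5 + (3 + 3*(-1)) = 5 + (3 - 3) = 5 + 0 = 5)
o*j + 76 = 5*(-102) + 76 = -510 + 76 = -434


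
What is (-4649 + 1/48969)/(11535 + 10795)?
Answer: -2069608/9940707 ≈ -0.20820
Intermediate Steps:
(-4649 + 1/48969)/(11535 + 10795) = (-4649 + 1/48969)/22330 = -227656880/48969*1/22330 = -2069608/9940707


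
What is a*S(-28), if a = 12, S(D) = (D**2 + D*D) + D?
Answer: 18480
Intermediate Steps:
S(D) = D + 2*D**2 (S(D) = (D**2 + D**2) + D = 2*D**2 + D = D + 2*D**2)
a*S(-28) = 12*(-28*(1 + 2*(-28))) = 12*(-28*(1 - 56)) = 12*(-28*(-55)) = 12*1540 = 18480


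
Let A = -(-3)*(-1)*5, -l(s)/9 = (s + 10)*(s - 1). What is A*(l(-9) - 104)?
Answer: 210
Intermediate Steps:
l(s) = -9*(-1 + s)*(10 + s) (l(s) = -9*(s + 10)*(s - 1) = -9*(10 + s)*(-1 + s) = -9*(-1 + s)*(10 + s))
A = -15 (A = -1*3*5 = -3*5 = -15)
A*(l(-9) - 104) = -15*((90 - 81*(-9) - 9*(-9)²) - 104) = -15*((90 + 729 - 9*81) - 104) = -15*((90 + 729 - 729) - 104) = -15*(90 - 104) = -15*(-14) = 210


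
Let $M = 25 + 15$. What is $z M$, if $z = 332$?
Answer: $13280$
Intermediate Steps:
$M = 40$
$z M = 332 \cdot 40 = 13280$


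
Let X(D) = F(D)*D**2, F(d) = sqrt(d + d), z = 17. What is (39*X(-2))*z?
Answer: 5304*I ≈ 5304.0*I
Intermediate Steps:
F(d) = sqrt(2)*sqrt(d) (F(d) = sqrt(2*d) = sqrt(2)*sqrt(d))
X(D) = sqrt(2)*D**(5/2) (X(D) = (sqrt(2)*sqrt(D))*D**2 = sqrt(2)*D**(5/2))
(39*X(-2))*z = (39*(sqrt(2)*(-2)**(5/2)))*17 = (39*(sqrt(2)*(4*I*sqrt(2))))*17 = (39*(8*I))*17 = (312*I)*17 = 5304*I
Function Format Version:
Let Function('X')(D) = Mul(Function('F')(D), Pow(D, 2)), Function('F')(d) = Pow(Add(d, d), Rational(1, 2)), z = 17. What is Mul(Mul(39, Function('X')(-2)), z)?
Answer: Mul(5304, I) ≈ Mul(5304.0, I)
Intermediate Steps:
Function('F')(d) = Mul(Pow(2, Rational(1, 2)), Pow(d, Rational(1, 2))) (Function('F')(d) = Pow(Mul(2, d), Rational(1, 2)) = Mul(Pow(2, Rational(1, 2)), Pow(d, Rational(1, 2))))
Function('X')(D) = Mul(Pow(2, Rational(1, 2)), Pow(D, Rational(5, 2))) (Function('X')(D) = Mul(Mul(Pow(2, Rational(1, 2)), Pow(D, Rational(1, 2))), Pow(D, 2)) = Mul(Pow(2, Rational(1, 2)), Pow(D, Rational(5, 2))))
Mul(Mul(39, Function('X')(-2)), z) = Mul(Mul(39, Mul(Pow(2, Rational(1, 2)), Pow(-2, Rational(5, 2)))), 17) = Mul(Mul(39, Mul(Pow(2, Rational(1, 2)), Mul(4, I, Pow(2, Rational(1, 2))))), 17) = Mul(Mul(39, Mul(8, I)), 17) = Mul(Mul(312, I), 17) = Mul(5304, I)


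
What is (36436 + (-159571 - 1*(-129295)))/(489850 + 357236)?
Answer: 3080/423543 ≈ 0.0072720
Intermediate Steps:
(36436 + (-159571 - 1*(-129295)))/(489850 + 357236) = (36436 + (-159571 + 129295))/847086 = (36436 - 30276)*(1/847086) = 6160*(1/847086) = 3080/423543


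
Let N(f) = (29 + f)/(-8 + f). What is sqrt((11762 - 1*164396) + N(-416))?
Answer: I*sqrt(6859941474)/212 ≈ 390.68*I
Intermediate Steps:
N(f) = (29 + f)/(-8 + f)
sqrt((11762 - 1*164396) + N(-416)) = sqrt((11762 - 1*164396) + (29 - 416)/(-8 - 416)) = sqrt((11762 - 164396) - 387/(-424)) = sqrt(-152634 - 1/424*(-387)) = sqrt(-152634 + 387/424) = sqrt(-64716429/424) = I*sqrt(6859941474)/212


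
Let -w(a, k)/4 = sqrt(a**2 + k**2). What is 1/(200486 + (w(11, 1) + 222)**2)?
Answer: 125861/31489577906 + 444*sqrt(122)/15744788953 ≈ 4.3084e-6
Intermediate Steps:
w(a, k) = -4*sqrt(a**2 + k**2)
1/(200486 + (w(11, 1) + 222)**2) = 1/(200486 + (-4*sqrt(11**2 + 1**2) + 222)**2) = 1/(200486 + (-4*sqrt(121 + 1) + 222)**2) = 1/(200486 + (-4*sqrt(122) + 222)**2) = 1/(200486 + (222 - 4*sqrt(122))**2)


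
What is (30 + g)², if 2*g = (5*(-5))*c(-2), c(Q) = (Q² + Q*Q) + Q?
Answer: 2025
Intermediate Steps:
c(Q) = Q + 2*Q² (c(Q) = (Q² + Q²) + Q = 2*Q² + Q = Q + 2*Q²)
g = -75 (g = ((5*(-5))*(-2*(1 + 2*(-2))))/2 = (-(-50)*(1 - 4))/2 = (-(-50)*(-3))/2 = (-25*6)/2 = (½)*(-150) = -75)
(30 + g)² = (30 - 75)² = (-45)² = 2025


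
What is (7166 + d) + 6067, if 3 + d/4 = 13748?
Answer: 68213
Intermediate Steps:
d = 54980 (d = -12 + 4*13748 = -12 + 54992 = 54980)
(7166 + d) + 6067 = (7166 + 54980) + 6067 = 62146 + 6067 = 68213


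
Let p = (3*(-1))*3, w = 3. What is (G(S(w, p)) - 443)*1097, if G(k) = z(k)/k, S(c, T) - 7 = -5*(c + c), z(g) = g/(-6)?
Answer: -2916923/6 ≈ -4.8615e+5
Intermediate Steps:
z(g) = -g/6 (z(g) = g*(-1/6) = -g/6)
p = -9 (p = -3*3 = -9)
S(c, T) = 7 - 10*c (S(c, T) = 7 - 5*(c + c) = 7 - 10*c)
G(k) = -1/6 (G(k) = (-k/6)/k = -1/6)
(G(S(w, p)) - 443)*1097 = (-1/6 - 443)*1097 = -2659/6*1097 = -2916923/6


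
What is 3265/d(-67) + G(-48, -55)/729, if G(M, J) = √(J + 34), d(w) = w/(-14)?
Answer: 45710/67 + I*√21/729 ≈ 682.24 + 0.0062861*I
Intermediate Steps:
d(w) = -w/14 (d(w) = w*(-1/14) = -w/14)
G(M, J) = √(34 + J)
3265/d(-67) + G(-48, -55)/729 = 3265/((-1/14*(-67))) + √(34 - 55)/729 = 3265/(67/14) + √(-21)*(1/729) = 3265*(14/67) + (I*√21)*(1/729) = 45710/67 + I*√21/729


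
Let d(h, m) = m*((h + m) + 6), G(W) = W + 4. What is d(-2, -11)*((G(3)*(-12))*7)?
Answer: -45276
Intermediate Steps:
G(W) = 4 + W
d(h, m) = m*(6 + h + m)
d(-2, -11)*((G(3)*(-12))*7) = (-11*(6 - 2 - 11))*(((4 + 3)*(-12))*7) = (-11*(-7))*((7*(-12))*7) = 77*(-84*7) = 77*(-588) = -45276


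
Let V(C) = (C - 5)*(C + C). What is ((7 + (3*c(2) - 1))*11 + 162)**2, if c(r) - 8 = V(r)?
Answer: 9216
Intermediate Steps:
V(C) = 2*C*(-5 + C) (V(C) = (-5 + C)*(2*C) = 2*C*(-5 + C))
c(r) = 8 + 2*r*(-5 + r)
((7 + (3*c(2) - 1))*11 + 162)**2 = ((7 + (3*(8 + 2*2*(-5 + 2)) - 1))*11 + 162)**2 = ((7 + (3*(8 + 2*2*(-3)) - 1))*11 + 162)**2 = ((7 + (3*(8 - 12) - 1))*11 + 162)**2 = ((7 + (3*(-4) - 1))*11 + 162)**2 = ((7 + (-12 - 1))*11 + 162)**2 = ((7 - 13)*11 + 162)**2 = (-6*11 + 162)**2 = (-66 + 162)**2 = 96**2 = 9216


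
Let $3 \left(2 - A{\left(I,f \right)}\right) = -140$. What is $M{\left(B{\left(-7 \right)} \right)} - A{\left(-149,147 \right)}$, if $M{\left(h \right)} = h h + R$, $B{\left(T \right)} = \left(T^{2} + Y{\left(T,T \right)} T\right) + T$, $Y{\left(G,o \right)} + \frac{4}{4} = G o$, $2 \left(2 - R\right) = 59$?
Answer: $\frac{518159}{6} \approx 86360.0$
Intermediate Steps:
$R = - \frac{55}{2}$ ($R = 2 - \frac{59}{2} = - \frac{55}{2} \approx -27.5$)
$Y{\left(G,o \right)} = -1 + G o$
$A{\left(I,f \right)} = \frac{146}{3}$ ($A{\left(I,f \right)} = 2 - - \frac{140}{3} = 2 + \frac{140}{3} = \frac{146}{3}$)
$B{\left(T \right)} = T + T^{2} + T \left(-1 + T^{2}\right)$ ($B{\left(T \right)} = \left(T^{2} + \left(-1 + T T\right) T\right) + T = \left(T^{2} + \left(-1 + T^{2}\right) T\right) + T = \left(T^{2} + T \left(-1 + T^{2}\right)\right) + T = T + T^{2} + T \left(-1 + T^{2}\right)$)
$M{\left(h \right)} = - \frac{55}{2} + h^{2}$ ($M{\left(h \right)} = h h - \frac{55}{2} = h^{2} - \frac{55}{2} = - \frac{55}{2} + h^{2}$)
$M{\left(B{\left(-7 \right)} \right)} - A{\left(-149,147 \right)} = \left(- \frac{55}{2} + \left(\left(-7\right)^{2} \left(1 - 7\right)\right)^{2}\right) - \frac{146}{3} = \left(- \frac{55}{2} + \left(49 \left(-6\right)\right)^{2}\right) - \frac{146}{3} = \left(- \frac{55}{2} + \left(-294\right)^{2}\right) - \frac{146}{3} = \left(- \frac{55}{2} + 86436\right) - \frac{146}{3} = \frac{172817}{2} - \frac{146}{3} = \frac{518159}{6}$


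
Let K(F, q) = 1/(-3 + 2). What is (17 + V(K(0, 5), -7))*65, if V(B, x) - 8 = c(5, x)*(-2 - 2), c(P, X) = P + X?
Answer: 2145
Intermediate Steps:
K(F, q) = -1 (K(F, q) = 1/(-1) = -1)
V(B, x) = -12 - 4*x (V(B, x) = 8 + (5 + x)*(-2 - 2) = 8 + (5 + x)*(-4) = 8 + (-20 - 4*x) = -12 - 4*x)
(17 + V(K(0, 5), -7))*65 = (17 + (-12 - 4*(-7)))*65 = (17 + (-12 + 28))*65 = (17 + 16)*65 = 33*65 = 2145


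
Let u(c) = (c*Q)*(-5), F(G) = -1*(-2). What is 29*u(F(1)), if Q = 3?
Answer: -870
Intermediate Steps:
F(G) = 2
u(c) = -15*c (u(c) = (c*3)*(-5) = (3*c)*(-5) = -15*c)
29*u(F(1)) = 29*(-15*2) = 29*(-30) = -870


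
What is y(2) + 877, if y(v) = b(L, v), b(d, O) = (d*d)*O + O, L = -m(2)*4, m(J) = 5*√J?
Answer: 2479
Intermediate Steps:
L = -20*√2 (L = -5*√2*4 = -20*√2 ≈ -28.284)
b(d, O) = O + O*d² (b(d, O) = d²*O + O = O*d² + O = O + O*d²)
y(v) = 801*v (y(v) = v*(1 + (-20*√2)²) = v*(1 + 800) = v*801 = 801*v)
y(2) + 877 = 801*2 + 877 = 1602 + 877 = 2479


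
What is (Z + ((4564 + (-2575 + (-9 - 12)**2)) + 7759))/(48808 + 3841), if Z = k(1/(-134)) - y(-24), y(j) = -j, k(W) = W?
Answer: 1362109/7054966 ≈ 0.19307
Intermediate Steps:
Z = -3217/134 (Z = 1/(-134) - (-1)*(-24) = -1/134 - 1*24 = -1/134 - 24 = -3217/134 ≈ -24.007)
(Z + ((4564 + (-2575 + (-9 - 12)**2)) + 7759))/(48808 + 3841) = (-3217/134 + ((4564 + (-2575 + (-9 - 12)**2)) + 7759))/(48808 + 3841) = (-3217/134 + ((4564 + (-2575 + (-21)**2)) + 7759))/52649 = (-3217/134 + ((4564 + (-2575 + 441)) + 7759))*(1/52649) = (-3217/134 + ((4564 - 2134) + 7759))*(1/52649) = (-3217/134 + (2430 + 7759))*(1/52649) = (-3217/134 + 10189)*(1/52649) = (1362109/134)*(1/52649) = 1362109/7054966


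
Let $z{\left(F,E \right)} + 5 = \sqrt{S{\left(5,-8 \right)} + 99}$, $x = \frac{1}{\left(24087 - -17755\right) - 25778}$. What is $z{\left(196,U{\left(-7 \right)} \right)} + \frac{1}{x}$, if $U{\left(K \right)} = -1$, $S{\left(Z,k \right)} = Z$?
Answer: $16059 + 2 \sqrt{26} \approx 16069.0$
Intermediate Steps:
$x = \frac{1}{16064}$ ($x = \frac{1}{\left(24087 + 17755\right) - 25778} = \frac{1}{41842 - 25778} = \frac{1}{16064} \approx 6.2251 \cdot 10^{-5}$)
$z{\left(F,E \right)} = -5 + 2 \sqrt{26}$ ($z{\left(F,E \right)} = -5 + \sqrt{5 + 99} = -5 + \sqrt{104} = -5 + 2 \sqrt{26}$)
$z{\left(196,U{\left(-7 \right)} \right)} + \frac{1}{x} = \left(-5 + 2 \sqrt{26}\right) + \frac{1}{\frac{1}{16064}} = \left(-5 + 2 \sqrt{26}\right) + 16064 = 16059 + 2 \sqrt{26}$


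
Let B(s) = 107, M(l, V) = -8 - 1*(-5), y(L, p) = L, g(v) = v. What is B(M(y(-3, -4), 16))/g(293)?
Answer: 107/293 ≈ 0.36519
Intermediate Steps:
M(l, V) = -3 (M(l, V) = -8 + 5 = -3)
B(M(y(-3, -4), 16))/g(293) = 107/293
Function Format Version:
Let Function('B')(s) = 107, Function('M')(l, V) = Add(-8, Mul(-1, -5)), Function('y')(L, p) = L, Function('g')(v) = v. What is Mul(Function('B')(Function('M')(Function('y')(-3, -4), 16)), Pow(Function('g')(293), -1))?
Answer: Rational(107, 293) ≈ 0.36519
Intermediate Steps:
Function('M')(l, V) = -3 (Function('M')(l, V) = Add(-8, 5) = -3)
Mul(Function('B')(Function('M')(Function('y')(-3, -4), 16)), Pow(Function('g')(293), -1)) = Mul(107, Pow(293, -1)) = Mul(107, Rational(1, 293)) = Rational(107, 293)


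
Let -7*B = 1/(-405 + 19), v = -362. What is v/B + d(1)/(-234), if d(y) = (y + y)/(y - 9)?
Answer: -915524063/936 ≈ -9.7812e+5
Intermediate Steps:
d(y) = 2*y/(-9 + y) (d(y) = (2*y)/(-9 + y) = 2*y/(-9 + y))
B = 1/2702 (B = -1/(7*(-405 + 19)) = -⅐/(-386) = -⅐*(-1/386) = 1/2702 ≈ 0.00037010)
v/B + d(1)/(-234) = -362/1/2702 + (2*1/(-9 + 1))/(-234) = -362*2702 + (2*1/(-8))*(-1/234) = -978124 + (2*1*(-⅛))*(-1/234) = -978124 - ¼*(-1/234) = -978124 + 1/936 = -915524063/936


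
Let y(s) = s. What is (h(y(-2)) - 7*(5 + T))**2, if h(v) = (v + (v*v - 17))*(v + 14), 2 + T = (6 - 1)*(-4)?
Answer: 3721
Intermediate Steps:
T = -22 (T = -2 + (6 - 1)*(-4) = -2 + 5*(-4) = -2 - 20 = -22)
h(v) = (14 + v)*(-17 + v + v**2) (h(v) = (v + (v**2 - 17))*(14 + v) = (v + (-17 + v**2))*(14 + v) = (-17 + v + v**2)*(14 + v) = (14 + v)*(-17 + v + v**2))
(h(y(-2)) - 7*(5 + T))**2 = ((-238 + (-2)**3 - 3*(-2) + 15*(-2)**2) - 7*(5 - 22))**2 = ((-238 - 8 + 6 + 15*4) - 7*(-17))**2 = ((-238 - 8 + 6 + 60) + 119)**2 = (-180 + 119)**2 = (-61)**2 = 3721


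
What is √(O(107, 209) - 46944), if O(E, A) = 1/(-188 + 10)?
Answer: I*√1487373874/178 ≈ 216.67*I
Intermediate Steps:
O(E, A) = -1/178 (O(E, A) = 1/(-178) = -1/178)
√(O(107, 209) - 46944) = √(-1/178 - 46944) = √(-8356033/178) = I*√1487373874/178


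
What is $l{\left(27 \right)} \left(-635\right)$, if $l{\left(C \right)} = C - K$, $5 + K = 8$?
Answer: $-15240$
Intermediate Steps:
$K = 3$ ($K = -5 + 8 = 3$)
$l{\left(C \right)} = -3 + C$ ($l{\left(C \right)} = C - 3 = -3 + C$)
$l{\left(27 \right)} \left(-635\right) = \left(-3 + 27\right) \left(-635\right) = 24 \left(-635\right) = -15240$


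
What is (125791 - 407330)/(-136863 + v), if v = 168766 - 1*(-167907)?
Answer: -281539/199810 ≈ -1.4090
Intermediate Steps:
v = 336673 (v = 168766 + 167907 = 336673)
(125791 - 407330)/(-136863 + v) = (125791 - 407330)/(-136863 + 336673) = -281539/199810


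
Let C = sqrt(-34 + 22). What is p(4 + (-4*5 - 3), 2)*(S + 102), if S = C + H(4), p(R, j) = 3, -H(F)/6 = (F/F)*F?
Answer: 234 + 6*I*sqrt(3) ≈ 234.0 + 10.392*I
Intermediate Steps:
H(F) = -6*F (H(F) = -6*F/F*F = -6*F)
C = 2*I*sqrt(3) (C = sqrt(-12) = 2*I*sqrt(3) ≈ 3.4641*I)
S = -24 + 2*I*sqrt(3) (S = 2*I*sqrt(3) - 6*4 = 2*I*sqrt(3) - 24 = -24 + 2*I*sqrt(3) ≈ -24.0 + 3.4641*I)
p(4 + (-4*5 - 3), 2)*(S + 102) = 3*((-24 + 2*I*sqrt(3)) + 102) = 3*(78 + 2*I*sqrt(3)) = 234 + 6*I*sqrt(3)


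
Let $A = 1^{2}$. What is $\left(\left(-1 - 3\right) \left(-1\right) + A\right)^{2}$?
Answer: $25$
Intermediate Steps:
$A = 1$
$\left(\left(-1 - 3\right) \left(-1\right) + A\right)^{2} = \left(\left(-1 - 3\right) \left(-1\right) + 1\right)^{2} = \left(\left(-4\right) \left(-1\right) + 1\right)^{2} = \left(4 + 1\right)^{2} = 5^{2} = 25$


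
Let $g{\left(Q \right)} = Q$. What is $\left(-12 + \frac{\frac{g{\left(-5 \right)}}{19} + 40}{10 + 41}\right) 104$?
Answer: $- \frac{1130792}{969} \approx -1167.0$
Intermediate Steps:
$\left(-12 + \frac{\frac{g{\left(-5 \right)}}{19} + 40}{10 + 41}\right) 104 = \left(-12 + \frac{- \frac{5}{19} + 40}{10 + 41}\right) 104 = \left(-12 + \frac{\left(-5\right) \frac{1}{19} + 40}{51}\right) 104 = \left(-12 + \left(- \frac{5}{19} + 40\right) \frac{1}{51}\right) 104 = \left(-12 + \frac{755}{19} \cdot \frac{1}{51}\right) 104 = \left(-12 + \frac{755}{969}\right) 104 = \left(- \frac{10873}{969}\right) 104 = - \frac{1130792}{969}$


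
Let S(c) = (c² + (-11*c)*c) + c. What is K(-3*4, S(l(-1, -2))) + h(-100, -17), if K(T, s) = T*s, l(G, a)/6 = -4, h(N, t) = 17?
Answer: 69425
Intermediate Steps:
l(G, a) = -24 (l(G, a) = 6*(-4) = -24)
S(c) = c - 10*c² (S(c) = (c² - 11*c²) + c = -10*c² + c = c - 10*c²)
K(-3*4, S(l(-1, -2))) + h(-100, -17) = (-3*4)*(-24*(1 - 10*(-24))) + 17 = -(-288)*(1 + 240) + 17 = -(-288)*241 + 17 = -12*(-5784) + 17 = 69408 + 17 = 69425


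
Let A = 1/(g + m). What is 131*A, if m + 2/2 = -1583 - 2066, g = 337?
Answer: -131/3313 ≈ -0.039541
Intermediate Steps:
m = -3650 (m = -1 + (-1583 - 2066) = -1 - 3649 = -3650)
A = -1/3313 (A = 1/(337 - 3650) = 1/(-3313) = -1/3313 ≈ -0.00030184)
131*A = 131*(-1/3313) = -131/3313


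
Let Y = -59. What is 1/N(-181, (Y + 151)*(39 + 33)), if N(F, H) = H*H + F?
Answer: 1/43877195 ≈ 2.2791e-8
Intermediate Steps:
N(F, H) = F + H² (N(F, H) = H² + F = F + H²)
1/N(-181, (Y + 151)*(39 + 33)) = 1/(-181 + ((-59 + 151)*(39 + 33))²) = 1/(-181 + (92*72)²) = 1/(-181 + 6624²) = 1/(-181 + 43877376) = 1/43877195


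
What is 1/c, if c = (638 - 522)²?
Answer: 1/13456 ≈ 7.4316e-5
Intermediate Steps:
c = 13456 (c = 116² = 13456)
1/c = 1/13456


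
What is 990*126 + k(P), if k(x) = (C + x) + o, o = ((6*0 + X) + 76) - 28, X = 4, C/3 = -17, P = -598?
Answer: 124143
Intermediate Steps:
C = -51 (C = 3*(-17) = -51)
o = 52 (o = ((6*0 + 4) + 76) - 28 = ((0 + 4) + 76) - 28 = (4 + 76) - 28 = 80 - 28 = 52)
k(x) = 1 + x (k(x) = (-51 + x) + 52 = 1 + x)
990*126 + k(P) = 990*126 + (1 - 598) = 124740 - 597 = 124143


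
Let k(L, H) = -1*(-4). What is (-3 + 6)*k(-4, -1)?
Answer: 12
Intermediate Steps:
k(L, H) = 4
(-3 + 6)*k(-4, -1) = (-3 + 6)*4 = 3*4 = 12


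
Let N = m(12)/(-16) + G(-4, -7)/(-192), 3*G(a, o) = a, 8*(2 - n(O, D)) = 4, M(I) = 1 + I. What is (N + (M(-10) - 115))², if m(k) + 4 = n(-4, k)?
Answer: 1271992225/82944 ≈ 15336.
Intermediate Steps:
n(O, D) = 3/2 (n(O, D) = 2 - ⅛*4 = 2 - ½ = 3/2)
G(a, o) = a/3
m(k) = -5/2 (m(k) = -4 + 3/2 = -5/2)
N = 47/288 (N = -5/2/(-16) + ((⅓)*(-4))/(-192) = -5/2*(-1/16) - 4/3*(-1/192) = 5/32 + 1/144 = 47/288 ≈ 0.16319)
(N + (M(-10) - 115))² = (47/288 + ((1 - 10) - 115))² = (47/288 + (-9 - 115))² = (47/288 - 124)² = (-35665/288)² = 1271992225/82944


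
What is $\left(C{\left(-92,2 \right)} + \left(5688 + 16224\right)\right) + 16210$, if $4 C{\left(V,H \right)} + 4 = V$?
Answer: $38098$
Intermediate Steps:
$C{\left(V,H \right)} = -1 + \frac{V}{4}$
$\left(C{\left(-92,2 \right)} + \left(5688 + 16224\right)\right) + 16210 = \left(\left(-1 + \frac{1}{4} \left(-92\right)\right) + \left(5688 + 16224\right)\right) + 16210 = \left(\left(-1 - 23\right) + 21912\right) + 16210 = \left(-24 + 21912\right) + 16210 = 21888 + 16210 = 38098$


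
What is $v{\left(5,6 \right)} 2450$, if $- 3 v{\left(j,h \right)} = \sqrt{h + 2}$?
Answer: $- \frac{4900 \sqrt{2}}{3} \approx -2309.9$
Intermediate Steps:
$v{\left(j,h \right)} = - \frac{\sqrt{2 + h}}{3}$ ($v{\left(j,h \right)} = - \frac{\sqrt{h + 2}}{3} = - \frac{\sqrt{2 + h}}{3}$)
$v{\left(5,6 \right)} 2450 = - \frac{\sqrt{2 + 6}}{3} \cdot 2450 = - \frac{\sqrt{8}}{3} \cdot 2450 = - \frac{2 \sqrt{2}}{3} \cdot 2450 = - \frac{4900 \sqrt{2}}{3}$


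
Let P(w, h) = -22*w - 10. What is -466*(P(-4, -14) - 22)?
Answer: -26096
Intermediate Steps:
P(w, h) = -10 - 22*w
-466*(P(-4, -14) - 22) = -466*((-10 - 22*(-4)) - 22) = -466*((-10 + 88) - 22) = -466*(78 - 22) = -466*56 = -26096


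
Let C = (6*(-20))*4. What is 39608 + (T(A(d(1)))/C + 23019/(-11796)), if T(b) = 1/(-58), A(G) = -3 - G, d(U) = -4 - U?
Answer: 1083887642663/27366720 ≈ 39606.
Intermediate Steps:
C = -480 (C = -120*4 = -480)
T(b) = -1/58
39608 + (T(A(d(1)))/C + 23019/(-11796)) = 39608 + (-1/58/(-480) + 23019/(-11796)) = 39608 + (-1/58*(-1/480) + 23019*(-1/11796)) = 39608 + (1/27840 - 7673/3932) = 39608 - 53403097/27366720 = 1083887642663/27366720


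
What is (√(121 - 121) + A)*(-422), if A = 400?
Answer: -168800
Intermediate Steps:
(√(121 - 121) + A)*(-422) = (√(121 - 121) + 400)*(-422) = (√0 + 400)*(-422) = (0 + 400)*(-422) = 400*(-422) = -168800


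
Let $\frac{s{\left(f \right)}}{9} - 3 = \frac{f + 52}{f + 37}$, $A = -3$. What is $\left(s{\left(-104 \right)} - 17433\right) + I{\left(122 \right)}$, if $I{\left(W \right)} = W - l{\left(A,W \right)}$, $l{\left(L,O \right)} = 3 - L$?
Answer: $- \frac{1157962}{67} \approx -17283.0$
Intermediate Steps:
$I{\left(W \right)} = -6 + W$ ($I{\left(W \right)} = W - \left(3 - -3\right) = W - \left(3 + 3\right) = W - 6 = -6 + W$)
$s{\left(f \right)} = 27 + \frac{9 \left(52 + f\right)}{37 + f}$ ($s{\left(f \right)} = 27 + 9 \frac{f + 52}{f + 37} = 27 + 9 \frac{52 + f}{37 + f} = 27 + \frac{9 \left(52 + f\right)}{37 + f}$)
$\left(s{\left(-104 \right)} - 17433\right) + I{\left(122 \right)} = \left(\frac{9 \left(163 + 4 \left(-104\right)\right)}{37 - 104} - 17433\right) + \left(-6 + 122\right) = \left(\frac{9 \left(163 - 416\right)}{-67} - 17433\right) + 116 = \left(9 \left(- \frac{1}{67}\right) \left(-253\right) - 17433\right) + 116 = \left(\frac{2277}{67} - 17433\right) + 116 = - \frac{1165734}{67} + 116 = - \frac{1157962}{67}$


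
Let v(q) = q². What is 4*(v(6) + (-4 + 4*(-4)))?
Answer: 64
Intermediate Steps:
4*(v(6) + (-4 + 4*(-4))) = 4*(6² + (-4 + 4*(-4))) = 4*(36 + (-4 - 16)) = 4*(36 - 20) = 4*16 = 64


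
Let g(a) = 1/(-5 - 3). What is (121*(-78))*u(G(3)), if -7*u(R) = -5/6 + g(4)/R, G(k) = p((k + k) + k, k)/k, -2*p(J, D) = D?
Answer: -1573/2 ≈ -786.50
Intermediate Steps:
g(a) = -1/8 (g(a) = 1/(-8) = -1/8)
p(J, D) = -D/2
G(k) = -1/2 (G(k) = (-k/2)/k = -1/2)
u(R) = 5/42 + 1/(56*R) (u(R) = -(-5/6 - 1/(8*R))/7 = 5/42 + 1/(56*R))
(121*(-78))*u(G(3)) = (121*(-78))*((3 + 20*(-1/2))/(168*(-1/2))) = -1573*(-2)*(3 - 10)/28 = -1573*(-2)*(-7)/28 = -9438*1/12 = -1573/2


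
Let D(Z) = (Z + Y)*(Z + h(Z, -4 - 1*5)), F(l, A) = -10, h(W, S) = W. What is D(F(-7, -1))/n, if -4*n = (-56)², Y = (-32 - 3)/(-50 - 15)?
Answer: -615/2548 ≈ -0.24137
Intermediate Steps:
Y = 7/13 (Y = -35/(-65) = -35*(-1/65) = 7/13 ≈ 0.53846)
D(Z) = 2*Z*(7/13 + Z) (D(Z) = (Z + 7/13)*(Z + Z) = (7/13 + Z)*(2*Z) = 2*Z*(7/13 + Z))
n = -784 (n = -¼*(-56)² = -¼*3136 = -784)
D(F(-7, -1))/n = ((2/13)*(-10)*(7 + 13*(-10)))/(-784) = ((2/13)*(-10)*(7 - 130))*(-1/784) = ((2/13)*(-10)*(-123))*(-1/784) = (2460/13)*(-1/784) = -615/2548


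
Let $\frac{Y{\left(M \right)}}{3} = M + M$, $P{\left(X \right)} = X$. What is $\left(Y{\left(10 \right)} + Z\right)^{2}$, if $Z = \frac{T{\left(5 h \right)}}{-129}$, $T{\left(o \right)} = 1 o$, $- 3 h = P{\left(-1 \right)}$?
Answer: $\frac{538936225}{149769} \approx 3598.4$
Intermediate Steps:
$h = \frac{1}{3}$ ($h = \left(- \frac{1}{3}\right) \left(-1\right) = \frac{1}{3} \approx 0.33333$)
$T{\left(o \right)} = o$
$Z = - \frac{5}{387}$ ($Z = \frac{5 \cdot \frac{1}{3}}{-129} = \frac{5}{3} \left(- \frac{1}{129}\right) = - \frac{5}{387} \approx -0.01292$)
$Y{\left(M \right)} = 6 M$ ($Y{\left(M \right)} = 3 \left(M + M\right) = 3 \cdot 2 M = 6 M$)
$\left(Y{\left(10 \right)} + Z\right)^{2} = \left(6 \cdot 10 - \frac{5}{387}\right)^{2} = \left(60 - \frac{5}{387}\right)^{2} = \left(\frac{23215}{387}\right)^{2} = \frac{538936225}{149769}$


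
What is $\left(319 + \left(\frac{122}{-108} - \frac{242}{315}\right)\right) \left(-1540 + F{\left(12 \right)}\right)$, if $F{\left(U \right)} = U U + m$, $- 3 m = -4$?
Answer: $- \frac{1253783716}{2835} \approx -4.4225 \cdot 10^{5}$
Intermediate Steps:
$m = \frac{4}{3}$ ($m = \left(- \frac{1}{3}\right) \left(-4\right) = \frac{4}{3} \approx 1.3333$)
$F{\left(U \right)} = \frac{4}{3} + U^{2}$ ($F{\left(U \right)} = U U + \frac{4}{3} = U^{2} + \frac{4}{3} = \frac{4}{3} + U^{2}$)
$\left(319 + \left(\frac{122}{-108} - \frac{242}{315}\right)\right) \left(-1540 + F{\left(12 \right)}\right) = \left(319 + \left(\frac{122}{-108} - \frac{242}{315}\right)\right) \left(-1540 + \left(\frac{4}{3} + 12^{2}\right)\right) = \left(319 + \left(122 \left(- \frac{1}{108}\right) - \frac{242}{315}\right)\right) \left(-1540 + \left(\frac{4}{3} + 144\right)\right) = \left(319 - \frac{3587}{1890}\right) \left(-1540 + \frac{436}{3}\right) = \left(319 - \frac{3587}{1890}\right) \left(- \frac{4184}{3}\right) = \frac{599323}{1890} \left(- \frac{4184}{3}\right) = - \frac{1253783716}{2835}$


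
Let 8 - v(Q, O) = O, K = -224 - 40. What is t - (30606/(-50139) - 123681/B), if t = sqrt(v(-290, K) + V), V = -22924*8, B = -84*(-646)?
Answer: 873560627/302304744 + 4*I*sqrt(11445) ≈ 2.8897 + 427.93*I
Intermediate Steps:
K = -264
B = 54264
v(Q, O) = 8 - O
V = -183392
t = 4*I*sqrt(11445) (t = sqrt((8 - 1*(-264)) - 183392) = sqrt((8 + 264) - 183392) = sqrt(272 - 183392) = sqrt(-183120) = 4*I*sqrt(11445) ≈ 427.93*I)
t - (30606/(-50139) - 123681/B) = 4*I*sqrt(11445) - (30606/(-50139) - 123681/54264) = 4*I*sqrt(11445) - (30606*(-1/50139) - 123681*1/54264) = 4*I*sqrt(11445) - (-10202/16713 - 41227/18088) = 4*I*sqrt(11445) - 1*(-873560627/302304744) = 4*I*sqrt(11445) + 873560627/302304744 = 873560627/302304744 + 4*I*sqrt(11445)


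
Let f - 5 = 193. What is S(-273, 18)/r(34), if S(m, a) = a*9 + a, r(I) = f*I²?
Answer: 5/6358 ≈ 0.00078641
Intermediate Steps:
f = 198 (f = 5 + 193 = 198)
r(I) = 198*I²
S(m, a) = 10*a (S(m, a) = 9*a + a = 10*a)
S(-273, 18)/r(34) = (10*18)/((198*34²)) = 180/((198*1156)) = 180/228888 = 180*(1/228888) = 5/6358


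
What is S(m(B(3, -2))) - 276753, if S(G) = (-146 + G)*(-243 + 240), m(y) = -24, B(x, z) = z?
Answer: -276243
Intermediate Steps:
S(G) = 438 - 3*G (S(G) = (-146 + G)*(-3) = 438 - 3*G)
S(m(B(3, -2))) - 276753 = (438 - 3*(-24)) - 276753 = (438 + 72) - 276753 = 510 - 276753 = -276243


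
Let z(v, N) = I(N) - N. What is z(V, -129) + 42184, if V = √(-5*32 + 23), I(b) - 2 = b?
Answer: 42186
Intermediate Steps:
I(b) = 2 + b
V = I*√137 (V = √(-160 + 23) = √(-137) = I*√137 ≈ 11.705*I)
z(v, N) = 2 (z(v, N) = (2 + N) - N = 2)
z(V, -129) + 42184 = 2 + 42184 = 42186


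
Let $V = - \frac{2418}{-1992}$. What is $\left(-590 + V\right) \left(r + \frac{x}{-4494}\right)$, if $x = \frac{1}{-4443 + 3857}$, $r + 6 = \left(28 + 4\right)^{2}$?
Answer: $- \frac{174683897332367}{291438896} \approx -5.9938 \cdot 10^{5}$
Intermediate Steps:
$r = 1018$ ($r = -6 + \left(28 + 4\right)^{2} = -6 + 32^{2} = -6 + 1024 = 1018$)
$V = \frac{403}{332}$ ($V = \left(-2418\right) \left(- \frac{1}{1992}\right) = \frac{403}{332} \approx 1.2139$)
$x = - \frac{1}{586}$ ($x = \frac{1}{-586} = - \frac{1}{586} \approx -0.0017065$)
$\left(-590 + V\right) \left(r + \frac{x}{-4494}\right) = \left(-590 + \frac{403}{332}\right) \left(1018 - \frac{1}{586 \left(-4494\right)}\right) = - \frac{195477 \left(1018 - - \frac{1}{2633484}\right)}{332} = - \frac{195477 \left(1018 + \frac{1}{2633484}\right)}{332} = \left(- \frac{195477}{332}\right) \frac{2680886713}{2633484} = - \frac{174683897332367}{291438896}$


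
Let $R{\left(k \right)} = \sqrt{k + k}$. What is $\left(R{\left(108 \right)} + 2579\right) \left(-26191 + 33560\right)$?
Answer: $19004651 + 44214 \sqrt{6} \approx 1.9113 \cdot 10^{7}$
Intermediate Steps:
$R{\left(k \right)} = \sqrt{2} \sqrt{k}$ ($R{\left(k \right)} = \sqrt{2 k} = \sqrt{2} \sqrt{k}$)
$\left(R{\left(108 \right)} + 2579\right) \left(-26191 + 33560\right) = \left(\sqrt{2} \sqrt{108} + 2579\right) \left(-26191 + 33560\right) = \left(\sqrt{2} \cdot 6 \sqrt{3} + 2579\right) 7369 = \left(6 \sqrt{6} + 2579\right) 7369 = \left(2579 + 6 \sqrt{6}\right) 7369 = 19004651 + 44214 \sqrt{6}$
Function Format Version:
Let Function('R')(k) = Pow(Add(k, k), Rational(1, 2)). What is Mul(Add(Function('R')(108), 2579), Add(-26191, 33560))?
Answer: Add(19004651, Mul(44214, Pow(6, Rational(1, 2)))) ≈ 1.9113e+7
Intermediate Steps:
Function('R')(k) = Mul(Pow(2, Rational(1, 2)), Pow(k, Rational(1, 2))) (Function('R')(k) = Pow(Mul(2, k), Rational(1, 2)) = Mul(Pow(2, Rational(1, 2)), Pow(k, Rational(1, 2))))
Mul(Add(Function('R')(108), 2579), Add(-26191, 33560)) = Mul(Add(Mul(Pow(2, Rational(1, 2)), Pow(108, Rational(1, 2))), 2579), Add(-26191, 33560)) = Mul(Add(Mul(Pow(2, Rational(1, 2)), Mul(6, Pow(3, Rational(1, 2)))), 2579), 7369) = Mul(Add(Mul(6, Pow(6, Rational(1, 2))), 2579), 7369) = Mul(Add(2579, Mul(6, Pow(6, Rational(1, 2)))), 7369) = Add(19004651, Mul(44214, Pow(6, Rational(1, 2))))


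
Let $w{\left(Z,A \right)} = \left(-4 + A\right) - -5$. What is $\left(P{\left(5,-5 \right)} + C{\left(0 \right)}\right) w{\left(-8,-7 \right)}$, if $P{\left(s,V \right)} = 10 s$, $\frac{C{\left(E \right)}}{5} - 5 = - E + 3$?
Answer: $-540$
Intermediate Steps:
$w{\left(Z,A \right)} = 1 + A$ ($w{\left(Z,A \right)} = \left(-4 + A\right) + 5 = 1 + A$)
$C{\left(E \right)} = 40 - 5 E$ ($C{\left(E \right)} = 25 + 5 \left(- E + 3\right) = 25 + 5 \left(3 - E\right) = 25 - \left(-15 + 5 E\right) = 40 - 5 E$)
$\left(P{\left(5,-5 \right)} + C{\left(0 \right)}\right) w{\left(-8,-7 \right)} = \left(10 \cdot 5 + \left(40 - 0\right)\right) \left(1 - 7\right) = \left(50 + \left(40 + 0\right)\right) \left(-6\right) = \left(50 + 40\right) \left(-6\right) = 90 \left(-6\right) = -540$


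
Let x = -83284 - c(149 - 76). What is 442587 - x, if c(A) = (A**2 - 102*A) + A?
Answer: 523827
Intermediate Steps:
c(A) = A**2 - 101*A
x = -81240 (x = -83284 - (149 - 76)*(-101 + (149 - 76)) = -83284 - 73*(-101 + 73) = -83284 - 73*(-28) = -83284 - 1*(-2044) = -83284 + 2044 = -81240)
442587 - x = 442587 - 1*(-81240) = 442587 + 81240 = 523827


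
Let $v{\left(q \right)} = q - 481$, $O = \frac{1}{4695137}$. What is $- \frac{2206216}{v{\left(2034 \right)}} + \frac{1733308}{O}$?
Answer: $\frac{12638498064317172}{1553} \approx 8.1381 \cdot 10^{12}$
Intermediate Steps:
$O = \frac{1}{4695137} \approx 2.1299 \cdot 10^{-7}$
$v{\left(q \right)} = -481 + q$
$- \frac{2206216}{v{\left(2034 \right)}} + \frac{1733308}{O} = - \frac{2206216}{-481 + 2034} + 1733308 \frac{1}{\frac{1}{4695137}} = - \frac{2206216}{1553} + 1733308 \cdot 4695137 = \left(-2206216\right) \frac{1}{1553} + 8138118523196 = - \frac{2206216}{1553} + 8138118523196 = \frac{12638498064317172}{1553}$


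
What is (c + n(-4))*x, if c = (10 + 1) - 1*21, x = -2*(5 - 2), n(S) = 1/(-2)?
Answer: 63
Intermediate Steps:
n(S) = -½ (n(S) = 1*(-½) = -½)
x = -6 (x = -2*3 = -6)
c = -10 (c = 11 - 21 = -10)
(c + n(-4))*x = (-10 - ½)*(-6) = -21/2*(-6) = 63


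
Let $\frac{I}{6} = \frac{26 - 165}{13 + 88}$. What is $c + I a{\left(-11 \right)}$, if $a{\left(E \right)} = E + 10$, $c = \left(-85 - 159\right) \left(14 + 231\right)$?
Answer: $- \frac{6036946}{101} \approx -59772.0$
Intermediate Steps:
$c = -59780$ ($c = \left(-244\right) 245 = -59780$)
$a{\left(E \right)} = 10 + E$
$I = - \frac{834}{101}$ ($I = 6 \frac{26 - 165}{13 + 88} = 6 \left(- \frac{139}{101}\right) = - \frac{834}{101} \approx -8.2574$)
$c + I a{\left(-11 \right)} = -59780 - \frac{834 \left(10 - 11\right)}{101} = -59780 - - \frac{834}{101} = -59780 + \frac{834}{101} = - \frac{6036946}{101}$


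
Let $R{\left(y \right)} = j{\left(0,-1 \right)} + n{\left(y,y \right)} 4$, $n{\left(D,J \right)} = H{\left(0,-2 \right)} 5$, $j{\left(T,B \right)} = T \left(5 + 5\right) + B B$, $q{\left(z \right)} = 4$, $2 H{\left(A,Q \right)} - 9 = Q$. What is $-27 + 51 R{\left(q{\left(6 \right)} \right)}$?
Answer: $3594$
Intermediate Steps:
$H{\left(A,Q \right)} = \frac{9}{2} + \frac{Q}{2}$
$j{\left(T,B \right)} = B^{2} + 10 T$ ($j{\left(T,B \right)} = T 10 + B^{2} = 10 T + B^{2} = B^{2} + 10 T$)
$n{\left(D,J \right)} = \frac{35}{2}$ ($n{\left(D,J \right)} = \left(\frac{9}{2} + \frac{1}{2} \left(-2\right)\right) 5 = \left(\frac{9}{2} - 1\right) 5 = \frac{7}{2} \cdot 5 = \frac{35}{2}$)
$R{\left(y \right)} = 71$ ($R{\left(y \right)} = \left(\left(-1\right)^{2} + 10 \cdot 0\right) + \frac{35}{2} \cdot 4 = \left(1 + 0\right) + 70 = 1 + 70 = 71$)
$-27 + 51 R{\left(q{\left(6 \right)} \right)} = -27 + 51 \cdot 71 = -27 + 3621 = 3594$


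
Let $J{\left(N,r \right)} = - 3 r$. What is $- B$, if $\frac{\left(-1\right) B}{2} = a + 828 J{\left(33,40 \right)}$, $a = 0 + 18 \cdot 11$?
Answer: $-198324$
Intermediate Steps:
$a = 198$ ($a = 0 + 198 = 198$)
$B = 198324$ ($B = - 2 \left(198 + 828 \left(\left(-3\right) 40\right)\right) = - 2 \left(198 + 828 \left(-120\right)\right) = - 2 \left(198 - 99360\right) = \left(-2\right) \left(-99162\right) = 198324$)
$- B = \left(-1\right) 198324 = -198324$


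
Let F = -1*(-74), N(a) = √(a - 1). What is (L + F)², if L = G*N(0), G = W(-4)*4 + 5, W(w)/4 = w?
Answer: 1995 - 8732*I ≈ 1995.0 - 8732.0*I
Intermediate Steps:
W(w) = 4*w
N(a) = √(-1 + a)
G = -59 (G = (4*(-4))*4 + 5 = -16*4 + 5 = -64 + 5 = -59)
F = 74
L = -59*I (L = -59*√(-1 + 0) = -59*I ≈ -59.0*I)
(L + F)² = (-59*I + 74)² = (74 - 59*I)²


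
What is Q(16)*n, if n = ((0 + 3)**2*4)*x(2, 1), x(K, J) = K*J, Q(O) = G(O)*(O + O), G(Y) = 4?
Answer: 9216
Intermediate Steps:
Q(O) = 8*O (Q(O) = 4*(O + O) = 4*(2*O) = 8*O)
x(K, J) = J*K
n = 72 (n = ((0 + 3)**2*4)*(1*2) = (3**2*4)*2 = (9*4)*2 = 36*2 = 72)
Q(16)*n = (8*16)*72 = 128*72 = 9216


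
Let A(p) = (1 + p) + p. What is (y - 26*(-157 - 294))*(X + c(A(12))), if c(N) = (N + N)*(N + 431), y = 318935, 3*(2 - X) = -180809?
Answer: 82405681115/3 ≈ 2.7469e+10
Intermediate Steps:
X = 180815/3 (X = 2 - ⅓*(-180809) = 2 + 180809/3 = 180815/3 ≈ 60272.)
A(p) = 1 + 2*p
c(N) = 2*N*(431 + N) (c(N) = (2*N)*(431 + N) = 2*N*(431 + N))
(y - 26*(-157 - 294))*(X + c(A(12))) = (318935 - 26*(-157 - 294))*(180815/3 + 2*(1 + 2*12)*(431 + (1 + 2*12))) = (318935 - 26*(-451))*(180815/3 + 2*(1 + 24)*(431 + (1 + 24))) = (318935 + 11726)*(180815/3 + 2*25*(431 + 25)) = 330661*(180815/3 + 2*25*456) = 330661*(180815/3 + 22800) = 330661*(249215/3) = 82405681115/3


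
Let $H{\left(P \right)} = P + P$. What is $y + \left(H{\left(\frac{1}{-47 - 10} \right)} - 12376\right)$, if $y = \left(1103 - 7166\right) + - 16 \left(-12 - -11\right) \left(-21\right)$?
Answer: $- \frac{1070177}{57} \approx -18775.0$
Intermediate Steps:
$H{\left(P \right)} = 2 P$
$y = -6399$ ($y = -6063 + - 16 \left(-12 + 11\right) \left(-21\right) = -6063 + \left(-16\right) \left(-1\right) \left(-21\right) = -6063 + 16 \left(-21\right) = -6063 - 336 = -6399$)
$y + \left(H{\left(\frac{1}{-47 - 10} \right)} - 12376\right) = -6399 - \left(12376 - \frac{2}{-47 - 10}\right) = -6399 - \left(12376 - \frac{2}{-57}\right) = -6399 + \left(2 \left(- \frac{1}{57}\right) - 12376\right) = -6399 - \frac{705434}{57} = - \frac{1070177}{57}$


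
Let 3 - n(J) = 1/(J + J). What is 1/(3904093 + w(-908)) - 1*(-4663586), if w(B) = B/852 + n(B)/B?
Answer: 6394716885289020965638/1371201664403459 ≈ 4.6636e+6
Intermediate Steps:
n(J) = 3 - 1/(2*J) (n(J) = 3 - 1/(J + J) = 3 - 1/(2*J))
w(B) = B/852 + (3 - 1/(2*B))/B
1/(3904093 + w(-908)) - 1*(-4663586) = 1/(3904093 + (1/852)*(-426 + (-908)³ + 2556*(-908))/(-908)²) - 1*(-4663586) = 1/(3904093 + (1/852)*(1/824464)*(-426 - 748613312 - 2320848)) + 4663586 = 1/(3904093 + (1/852)*(1/824464)*(-750934586)) + 4663586 = 1/(3904093 - 375467293/351221664) + 4663586 = 1/(1371201664403459/351221664) + 4663586 = 351221664/1371201664403459 + 4663586 = 6394716885289020965638/1371201664403459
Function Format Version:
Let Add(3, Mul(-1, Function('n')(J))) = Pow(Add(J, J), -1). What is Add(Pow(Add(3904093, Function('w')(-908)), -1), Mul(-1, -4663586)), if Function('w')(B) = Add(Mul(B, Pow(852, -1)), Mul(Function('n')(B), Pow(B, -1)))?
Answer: Rational(6394716885289020965638, 1371201664403459) ≈ 4.6636e+6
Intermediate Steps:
Function('n')(J) = Add(3, Mul(Rational(-1, 2), Pow(J, -1))) (Function('n')(J) = Add(3, Mul(-1, Pow(Add(J, J), -1))) = Add(3, Mul(-1, Pow(Mul(2, J), -1))) = Add(3, Mul(-1, Mul(Rational(1, 2), Pow(J, -1)))) = Add(3, Mul(Rational(-1, 2), Pow(J, -1))))
Function('w')(B) = Add(Mul(Rational(1, 852), B), Mul(Pow(B, -1), Add(3, Mul(Rational(-1, 2), Pow(B, -1))))) (Function('w')(B) = Add(Mul(B, Pow(852, -1)), Mul(Add(3, Mul(Rational(-1, 2), Pow(B, -1))), Pow(B, -1))) = Add(Mul(B, Rational(1, 852)), Mul(Pow(B, -1), Add(3, Mul(Rational(-1, 2), Pow(B, -1))))) = Add(Mul(Rational(1, 852), B), Mul(Pow(B, -1), Add(3, Mul(Rational(-1, 2), Pow(B, -1))))))
Add(Pow(Add(3904093, Function('w')(-908)), -1), Mul(-1, -4663586)) = Add(Pow(Add(3904093, Mul(Rational(1, 852), Pow(-908, -2), Add(-426, Pow(-908, 3), Mul(2556, -908)))), -1), Mul(-1, -4663586)) = Add(Pow(Add(3904093, Mul(Rational(1, 852), Rational(1, 824464), Add(-426, -748613312, -2320848))), -1), 4663586) = Add(Pow(Add(3904093, Mul(Rational(1, 852), Rational(1, 824464), -750934586)), -1), 4663586) = Add(Pow(Add(3904093, Rational(-375467293, 351221664)), -1), 4663586) = Add(Pow(Rational(1371201664403459, 351221664), -1), 4663586) = Add(Rational(351221664, 1371201664403459), 4663586) = Rational(6394716885289020965638, 1371201664403459)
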